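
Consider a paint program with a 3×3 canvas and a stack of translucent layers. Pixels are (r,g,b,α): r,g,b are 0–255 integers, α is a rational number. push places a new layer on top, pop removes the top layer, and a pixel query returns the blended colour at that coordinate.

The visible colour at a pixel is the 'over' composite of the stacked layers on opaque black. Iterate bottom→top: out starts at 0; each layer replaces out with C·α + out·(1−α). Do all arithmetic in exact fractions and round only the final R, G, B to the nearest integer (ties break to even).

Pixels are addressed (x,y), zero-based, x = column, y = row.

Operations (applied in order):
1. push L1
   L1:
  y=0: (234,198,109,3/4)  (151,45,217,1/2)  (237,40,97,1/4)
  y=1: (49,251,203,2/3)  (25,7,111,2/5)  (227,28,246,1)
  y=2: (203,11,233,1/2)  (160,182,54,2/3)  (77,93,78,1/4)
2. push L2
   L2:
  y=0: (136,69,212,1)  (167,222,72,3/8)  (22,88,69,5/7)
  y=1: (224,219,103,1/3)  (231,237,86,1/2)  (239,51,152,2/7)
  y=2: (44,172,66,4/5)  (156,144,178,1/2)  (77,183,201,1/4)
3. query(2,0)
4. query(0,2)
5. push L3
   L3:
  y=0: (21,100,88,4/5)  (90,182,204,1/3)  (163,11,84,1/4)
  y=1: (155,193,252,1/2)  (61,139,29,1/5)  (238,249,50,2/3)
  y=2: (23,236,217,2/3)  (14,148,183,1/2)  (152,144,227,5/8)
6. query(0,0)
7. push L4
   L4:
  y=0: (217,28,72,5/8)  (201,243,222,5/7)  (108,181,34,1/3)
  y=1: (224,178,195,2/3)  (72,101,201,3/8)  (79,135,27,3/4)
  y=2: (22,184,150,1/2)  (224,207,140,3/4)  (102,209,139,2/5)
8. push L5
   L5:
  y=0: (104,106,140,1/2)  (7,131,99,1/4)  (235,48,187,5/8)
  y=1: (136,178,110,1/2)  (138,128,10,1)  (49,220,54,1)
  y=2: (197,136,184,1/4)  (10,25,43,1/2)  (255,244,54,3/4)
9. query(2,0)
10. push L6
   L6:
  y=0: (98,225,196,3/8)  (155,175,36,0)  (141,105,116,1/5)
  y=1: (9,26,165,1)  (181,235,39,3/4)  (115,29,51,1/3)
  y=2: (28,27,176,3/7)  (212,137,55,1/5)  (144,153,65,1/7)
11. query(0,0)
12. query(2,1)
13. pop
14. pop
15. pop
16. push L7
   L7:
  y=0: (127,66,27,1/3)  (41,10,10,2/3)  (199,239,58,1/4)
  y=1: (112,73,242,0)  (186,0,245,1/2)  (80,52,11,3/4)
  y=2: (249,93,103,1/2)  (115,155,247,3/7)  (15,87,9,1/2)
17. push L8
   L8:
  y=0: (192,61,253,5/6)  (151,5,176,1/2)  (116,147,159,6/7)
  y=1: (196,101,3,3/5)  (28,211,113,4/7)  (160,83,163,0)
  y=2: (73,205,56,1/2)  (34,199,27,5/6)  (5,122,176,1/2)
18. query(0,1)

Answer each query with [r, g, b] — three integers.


query (2,0) [L1,L2] — begin 0,0,0
L1 α=1/4: [237/4, 10, 97/4]
L2 α=5/7: [457/14, 460/7, 787/14]
rounded: [33, 66, 56]

query (0,2) [L1,L2] — begin 0,0,0
after L1 α=1/2: [203/2, 11/2, 233/2]
after L2 α=4/5: [111/2, 1387/10, 761/10]
rounded: [56, 139, 76]

at x=0,y=0 over L1,L2,L3:
after L1 α=3/4: [351/2, 297/2, 327/4]
after L2 α=1: [136, 69, 212]
after L3 α=4/5: [44, 469/5, 564/5]
= [44, 94, 113]

query (2,0) [L1,L2,L3,L4,L5] — begin 0,0,0
+L1 (α=1/4) → [237/4, 10, 97/4]
+L2 (α=5/7) → [457/14, 460/7, 787/14]
+L3 (α=1/4) → [3653/56, 1457/28, 3537/56]
+L4 (α=1/3) → [6677/84, 3991/42, 4489/84]
+L5 (α=5/8) → [39577/224, 7351/112, 30669/224]
→ [177, 66, 137]

query (0,0) [L1,L2,L3,L4,L5,L6] — begin 0,0,0
L1 α=3/4: [351/2, 297/2, 327/4]
L2 α=1: [136, 69, 212]
L3 α=4/5: [44, 469/5, 564/5]
L4 α=5/8: [1217/8, 2107/40, 873/10]
L5 α=1/2: [2049/16, 6347/80, 2273/20]
L6 α=3/8: [14949/128, 17147/128, 4625/32]
→ [117, 134, 145]

(2,1) stack=L1,L2,L3,L4,L5,L6; from [0,0,0]:
+L1 (α=1) → [227, 28, 246]
+L2 (α=2/7) → [1613/7, 242/7, 1534/7]
+L3 (α=2/3) → [4945/21, 3728/21, 2234/21]
+L4 (α=3/4) → [4961/42, 12233/84, 3935/84]
+L5 (α=1) → [49, 220, 54]
+L6 (α=1/3) → [71, 469/3, 53]
= [71, 156, 53]

(0,1) stack=L1,L2,L3,L7,L8; from [0,0,0]:
L1 α=2/3: [98/3, 502/3, 406/3]
L2 α=1/3: [868/9, 1661/9, 1121/9]
L3 α=1/2: [2263/18, 1699/9, 3389/18]
L7 α=0: [2263/18, 1699/9, 3389/18]
L8 α=3/5: [1511/9, 1225/9, 694/9]
→ [168, 136, 77]


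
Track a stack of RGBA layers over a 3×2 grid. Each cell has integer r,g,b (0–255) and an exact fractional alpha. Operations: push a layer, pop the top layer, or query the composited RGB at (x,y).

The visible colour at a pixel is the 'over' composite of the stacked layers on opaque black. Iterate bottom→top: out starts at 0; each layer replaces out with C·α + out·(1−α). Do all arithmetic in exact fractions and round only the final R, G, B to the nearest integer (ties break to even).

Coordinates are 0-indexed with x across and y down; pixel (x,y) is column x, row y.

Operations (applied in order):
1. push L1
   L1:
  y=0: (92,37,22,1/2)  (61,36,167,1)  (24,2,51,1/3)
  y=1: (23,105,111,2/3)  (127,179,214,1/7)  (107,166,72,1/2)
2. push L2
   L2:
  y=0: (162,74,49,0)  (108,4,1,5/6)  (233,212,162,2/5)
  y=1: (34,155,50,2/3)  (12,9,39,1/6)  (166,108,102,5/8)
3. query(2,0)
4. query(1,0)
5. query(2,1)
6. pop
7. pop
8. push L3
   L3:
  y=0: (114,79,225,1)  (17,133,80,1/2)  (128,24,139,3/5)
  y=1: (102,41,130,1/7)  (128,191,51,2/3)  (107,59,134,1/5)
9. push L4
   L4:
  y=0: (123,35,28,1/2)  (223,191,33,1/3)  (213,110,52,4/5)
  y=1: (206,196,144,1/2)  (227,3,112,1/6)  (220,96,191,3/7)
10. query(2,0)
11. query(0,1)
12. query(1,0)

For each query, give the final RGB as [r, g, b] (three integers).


at x=2,y=0 over L1,L2:
L1 α=1/3: [8, 2/3, 17]
L2 α=2/5: [98, 426/5, 75]
= [98, 85, 75]

at x=1,y=0 over L1,L2:
+L1 (α=1) → [61, 36, 167]
+L2 (α=5/6) → [601/6, 28/3, 86/3]
→ [100, 9, 29]

query (2,1) [L1,L2] — begin 0,0,0
L1 α=1/2: [107/2, 83, 36]
L2 α=5/8: [1981/16, 789/8, 309/4]
→ [124, 99, 77]

(2,0) stack=L3,L4; from [0,0,0]:
after L3 α=3/5: [384/5, 72/5, 417/5]
after L4 α=4/5: [4644/25, 2272/25, 1457/25]
= [186, 91, 58]

(0,1) stack=L3,L4; from [0,0,0]:
after L3 α=1/7: [102/7, 41/7, 130/7]
after L4 α=1/2: [772/7, 1413/14, 569/7]
= [110, 101, 81]

(1,0) stack=L3,L4; from [0,0,0]:
after L3 α=1/2: [17/2, 133/2, 40]
after L4 α=1/3: [80, 108, 113/3]
rounded: [80, 108, 38]


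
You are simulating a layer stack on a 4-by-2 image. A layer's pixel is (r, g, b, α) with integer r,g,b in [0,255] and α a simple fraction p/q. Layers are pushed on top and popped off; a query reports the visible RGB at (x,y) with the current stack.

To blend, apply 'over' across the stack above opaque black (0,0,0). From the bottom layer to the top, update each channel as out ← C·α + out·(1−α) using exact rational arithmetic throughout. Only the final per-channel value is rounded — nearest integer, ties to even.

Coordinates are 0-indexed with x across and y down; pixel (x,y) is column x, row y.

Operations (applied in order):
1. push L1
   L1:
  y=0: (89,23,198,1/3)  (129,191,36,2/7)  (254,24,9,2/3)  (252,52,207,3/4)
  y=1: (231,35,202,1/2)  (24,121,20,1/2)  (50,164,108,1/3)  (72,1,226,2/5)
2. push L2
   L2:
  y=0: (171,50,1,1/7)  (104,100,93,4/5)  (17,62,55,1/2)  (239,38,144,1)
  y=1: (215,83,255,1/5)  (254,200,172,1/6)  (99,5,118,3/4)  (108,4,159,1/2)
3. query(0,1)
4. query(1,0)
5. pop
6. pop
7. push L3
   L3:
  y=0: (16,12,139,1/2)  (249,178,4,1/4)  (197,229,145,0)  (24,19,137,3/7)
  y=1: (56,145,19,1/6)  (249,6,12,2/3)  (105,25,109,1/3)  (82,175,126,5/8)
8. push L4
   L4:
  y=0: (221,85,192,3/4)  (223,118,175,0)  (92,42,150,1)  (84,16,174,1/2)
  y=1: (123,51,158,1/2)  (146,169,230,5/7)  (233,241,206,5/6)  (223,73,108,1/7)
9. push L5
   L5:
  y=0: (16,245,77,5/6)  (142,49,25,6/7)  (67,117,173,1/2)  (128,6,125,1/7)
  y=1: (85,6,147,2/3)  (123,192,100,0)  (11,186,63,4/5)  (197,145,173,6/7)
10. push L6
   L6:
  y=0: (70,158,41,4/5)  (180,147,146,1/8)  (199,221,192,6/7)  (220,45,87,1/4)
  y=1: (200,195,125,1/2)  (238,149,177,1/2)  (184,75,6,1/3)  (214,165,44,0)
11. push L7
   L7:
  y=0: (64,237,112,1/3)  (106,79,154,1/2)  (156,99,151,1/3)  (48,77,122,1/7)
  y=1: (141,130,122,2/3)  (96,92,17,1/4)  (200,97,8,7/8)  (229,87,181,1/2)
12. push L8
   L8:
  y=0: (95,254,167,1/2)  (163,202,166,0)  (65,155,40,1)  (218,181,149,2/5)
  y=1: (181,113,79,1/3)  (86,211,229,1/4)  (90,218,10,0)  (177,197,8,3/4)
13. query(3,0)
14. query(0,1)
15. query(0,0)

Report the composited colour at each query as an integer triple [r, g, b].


query (0,1) [L1,L2] — begin 0,0,0
after L1 α=1/2: [231/2, 35/2, 101]
after L2 α=1/5: [677/5, 153/5, 659/5]
= [135, 31, 132]

at x=1,y=0 over L1,L2:
L1 α=2/7: [258/7, 382/7, 72/7]
L2 α=4/5: [634/7, 3182/35, 2676/35]
→ [91, 91, 76]

at x=3,y=0 over L3,L4,L5,L6,L7,L8:
after L3 α=3/7: [72/7, 57/7, 411/7]
after L4 α=1/2: [330/7, 169/14, 1629/14]
after L5 α=1/7: [2876/49, 549/49, 5762/49]
after L6 α=1/4: [4852/49, 963/49, 21549/196]
after L7 α=1/7: [31464/343, 9551/343, 76603/686]
after L8 α=2/5: [48788/343, 152819/1715, 434237/3430]
= [142, 89, 127]

query (0,1) [L3,L4,L5,L6,L7,L8] — begin 0,0,0
L3 α=1/6: [28/3, 145/6, 19/6]
L4 α=1/2: [397/6, 451/12, 967/12]
L5 α=2/3: [1417/18, 595/36, 4495/36]
L6 α=1/2: [5017/36, 7615/72, 8995/72]
L7 α=2/3: [15169/108, 26335/216, 26563/216]
L8 α=1/3: [24943/162, 38539/324, 35095/324]
rounded: [154, 119, 108]

at x=0,y=0 over L3,L4,L5,L6,L7,L8:
after L3 α=1/2: [8, 6, 139/2]
after L4 α=3/4: [671/4, 261/4, 1291/8]
after L5 α=5/6: [991/24, 5161/24, 1457/16]
after L6 α=4/5: [7711/120, 20329/120, 4081/80]
after L7 α=1/3: [11551/180, 34549/180, 8561/120]
after L8 α=1/2: [28651/360, 80269/360, 28601/240]
rounded: [80, 223, 119]


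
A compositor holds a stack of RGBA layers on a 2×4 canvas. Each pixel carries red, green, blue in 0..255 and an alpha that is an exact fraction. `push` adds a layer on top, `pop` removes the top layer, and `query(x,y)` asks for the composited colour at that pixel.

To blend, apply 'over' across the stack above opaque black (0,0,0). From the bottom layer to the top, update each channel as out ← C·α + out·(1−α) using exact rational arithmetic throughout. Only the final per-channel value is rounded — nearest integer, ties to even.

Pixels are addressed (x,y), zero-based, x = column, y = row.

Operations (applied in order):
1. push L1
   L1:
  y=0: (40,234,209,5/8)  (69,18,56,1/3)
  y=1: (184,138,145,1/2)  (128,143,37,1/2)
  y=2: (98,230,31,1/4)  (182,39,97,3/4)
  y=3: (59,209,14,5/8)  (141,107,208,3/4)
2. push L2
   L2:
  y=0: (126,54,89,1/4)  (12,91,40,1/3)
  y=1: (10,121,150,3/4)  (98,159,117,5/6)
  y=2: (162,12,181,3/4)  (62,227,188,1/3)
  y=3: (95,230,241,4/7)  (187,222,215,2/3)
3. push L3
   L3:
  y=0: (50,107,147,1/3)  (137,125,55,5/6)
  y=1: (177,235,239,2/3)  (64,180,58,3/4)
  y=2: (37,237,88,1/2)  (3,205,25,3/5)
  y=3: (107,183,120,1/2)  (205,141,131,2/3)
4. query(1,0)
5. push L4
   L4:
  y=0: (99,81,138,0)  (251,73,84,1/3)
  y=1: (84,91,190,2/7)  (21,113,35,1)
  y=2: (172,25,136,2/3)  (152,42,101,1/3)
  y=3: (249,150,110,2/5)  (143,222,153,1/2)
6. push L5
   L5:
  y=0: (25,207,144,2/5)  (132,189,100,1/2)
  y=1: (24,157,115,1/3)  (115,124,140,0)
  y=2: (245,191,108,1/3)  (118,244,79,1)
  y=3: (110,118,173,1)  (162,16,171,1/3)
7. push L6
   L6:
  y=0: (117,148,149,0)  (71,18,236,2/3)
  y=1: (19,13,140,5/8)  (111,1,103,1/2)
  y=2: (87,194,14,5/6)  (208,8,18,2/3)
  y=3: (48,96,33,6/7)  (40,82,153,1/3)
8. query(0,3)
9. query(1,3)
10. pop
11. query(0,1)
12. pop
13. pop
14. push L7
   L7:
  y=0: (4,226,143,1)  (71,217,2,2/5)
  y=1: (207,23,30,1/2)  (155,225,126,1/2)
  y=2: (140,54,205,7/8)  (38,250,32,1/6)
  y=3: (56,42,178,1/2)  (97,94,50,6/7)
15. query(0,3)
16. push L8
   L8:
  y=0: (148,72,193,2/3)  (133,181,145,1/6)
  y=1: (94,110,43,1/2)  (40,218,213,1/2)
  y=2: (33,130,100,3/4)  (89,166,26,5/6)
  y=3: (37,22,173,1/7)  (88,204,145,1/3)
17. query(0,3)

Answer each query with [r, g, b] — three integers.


(1,0) stack=L1,L2,L3; from [0,0,0]:
after L1 α=1/3: [23, 6, 56/3]
after L2 α=1/3: [58/3, 103/3, 232/9]
after L3 α=5/6: [2113/18, 989/9, 2707/54]
→ [117, 110, 50]

at x=0,y=3 over L1,L2,L3,L4,L5,L6:
L1 α=5/8: [295/8, 1045/8, 35/4]
L2 α=4/7: [3925/56, 10495/56, 3961/28]
L3 α=1/2: [9917/112, 20743/112, 7321/56]
L4 α=2/5: [85527/560, 95829/560, 34283/280]
L5 α=1: [110, 118, 173]
L6 α=6/7: [398/7, 694/7, 53]
= [57, 99, 53]

at x=1,y=3 over L1,L2,L3,L4,L5,L6:
after L1 α=3/4: [423/4, 321/4, 156]
after L2 α=2/3: [1919/12, 699/4, 586/3]
after L3 α=2/3: [6839/36, 609/4, 1372/9]
after L4 α=1/2: [11987/72, 1497/8, 2749/18]
after L5 α=1/3: [17819/108, 1561/12, 4288/27]
after L6 α=1/3: [19979/162, 2053/18, 12707/81]
rounded: [123, 114, 157]

at x=0,y=1 over L1,L2,L3,L4,L5:
+L1 (α=1/2) → [92, 69, 145/2]
+L2 (α=3/4) → [61/2, 108, 1045/8]
+L3 (α=2/3) → [769/6, 578/3, 1623/8]
+L4 (α=2/7) → [4853/42, 3436/21, 11155/56]
+L5 (α=1/3) → [5357/63, 10169/63, 14375/84]
rounded: [85, 161, 171]

query (0,3) [L1,L2,L3,L7] — begin 0,0,0
+L1 (α=5/8) → [295/8, 1045/8, 35/4]
+L2 (α=4/7) → [3925/56, 10495/56, 3961/28]
+L3 (α=1/2) → [9917/112, 20743/112, 7321/56]
+L7 (α=1/2) → [16189/224, 25447/224, 17289/112]
→ [72, 114, 154]

at x=0,y=3 over L1,L2,L3,L7,L8:
after L1 α=5/8: [295/8, 1045/8, 35/4]
after L2 α=4/7: [3925/56, 10495/56, 3961/28]
after L3 α=1/2: [9917/112, 20743/112, 7321/56]
after L7 α=1/2: [16189/224, 25447/224, 17289/112]
after L8 α=1/7: [52711/784, 78805/784, 61555/392]
= [67, 101, 157]


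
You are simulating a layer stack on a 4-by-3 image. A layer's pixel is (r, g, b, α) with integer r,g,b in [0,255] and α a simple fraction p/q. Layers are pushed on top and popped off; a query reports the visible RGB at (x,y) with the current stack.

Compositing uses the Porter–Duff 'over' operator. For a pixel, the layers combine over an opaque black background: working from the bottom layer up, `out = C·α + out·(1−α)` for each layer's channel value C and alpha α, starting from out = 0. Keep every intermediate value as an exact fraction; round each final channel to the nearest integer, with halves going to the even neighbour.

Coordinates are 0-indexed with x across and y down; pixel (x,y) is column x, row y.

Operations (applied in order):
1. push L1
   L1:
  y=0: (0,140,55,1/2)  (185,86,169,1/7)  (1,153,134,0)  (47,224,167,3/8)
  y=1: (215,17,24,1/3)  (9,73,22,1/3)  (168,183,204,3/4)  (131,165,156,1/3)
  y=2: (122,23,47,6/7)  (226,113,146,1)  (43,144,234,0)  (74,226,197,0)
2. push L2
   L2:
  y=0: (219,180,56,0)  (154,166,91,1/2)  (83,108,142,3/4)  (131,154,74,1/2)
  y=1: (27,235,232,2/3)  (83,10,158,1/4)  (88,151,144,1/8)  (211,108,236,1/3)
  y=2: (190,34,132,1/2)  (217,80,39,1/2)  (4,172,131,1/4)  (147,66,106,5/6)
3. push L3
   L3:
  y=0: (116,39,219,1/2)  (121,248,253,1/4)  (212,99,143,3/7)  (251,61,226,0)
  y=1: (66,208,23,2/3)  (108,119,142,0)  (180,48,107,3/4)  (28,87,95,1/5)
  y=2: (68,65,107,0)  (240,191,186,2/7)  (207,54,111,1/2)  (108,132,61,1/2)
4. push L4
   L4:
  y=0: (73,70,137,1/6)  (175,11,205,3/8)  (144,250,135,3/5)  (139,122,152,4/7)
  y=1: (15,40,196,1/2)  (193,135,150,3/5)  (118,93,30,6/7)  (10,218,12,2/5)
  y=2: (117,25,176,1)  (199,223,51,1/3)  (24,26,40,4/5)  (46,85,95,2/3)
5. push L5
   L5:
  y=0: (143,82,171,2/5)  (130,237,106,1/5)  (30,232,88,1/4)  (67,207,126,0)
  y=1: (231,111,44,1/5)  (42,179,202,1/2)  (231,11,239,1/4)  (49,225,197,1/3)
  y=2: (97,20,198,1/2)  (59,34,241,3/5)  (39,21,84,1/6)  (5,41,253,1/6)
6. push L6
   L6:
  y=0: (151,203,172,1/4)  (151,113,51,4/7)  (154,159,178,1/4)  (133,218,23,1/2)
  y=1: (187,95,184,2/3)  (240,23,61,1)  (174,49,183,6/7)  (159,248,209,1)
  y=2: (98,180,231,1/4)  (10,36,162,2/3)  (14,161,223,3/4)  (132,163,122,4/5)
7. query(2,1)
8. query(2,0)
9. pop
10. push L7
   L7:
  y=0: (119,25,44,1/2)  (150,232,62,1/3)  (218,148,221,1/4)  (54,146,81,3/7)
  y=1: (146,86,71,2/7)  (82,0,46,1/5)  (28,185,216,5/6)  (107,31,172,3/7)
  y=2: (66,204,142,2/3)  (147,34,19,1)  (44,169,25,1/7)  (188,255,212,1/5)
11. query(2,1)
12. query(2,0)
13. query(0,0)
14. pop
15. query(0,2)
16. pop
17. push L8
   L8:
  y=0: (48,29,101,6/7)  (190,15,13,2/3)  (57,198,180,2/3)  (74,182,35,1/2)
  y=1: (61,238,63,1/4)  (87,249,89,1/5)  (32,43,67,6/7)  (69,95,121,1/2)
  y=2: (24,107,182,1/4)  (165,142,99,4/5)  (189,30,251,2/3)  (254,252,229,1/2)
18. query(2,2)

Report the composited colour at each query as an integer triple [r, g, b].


(2,1) stack=L1,L2,L3,L4,L5,L6; from [0,0,0]:
+L1 (α=3/4) → [126, 549/4, 153]
+L2 (α=1/8) → [485/4, 4447/32, 1215/8]
+L3 (α=3/4) → [2645/16, 9055/128, 3783/32]
+L4 (α=6/7) → [13973/112, 11497/128, 9543/224]
+L5 (α=1/4) → [67791/448, 35899/512, 82165/896]
+L6 (α=6/7) → [535503/3136, 186427/3584, 1065973/6272]
= [171, 52, 170]

query (2,0) [L1,L2,L3,L4,L5,L6] — begin 0,0,0
L1 α=0: [0, 0, 0]
L2 α=3/4: [249/4, 81, 213/2]
L3 α=3/7: [885/7, 621/7, 855/7]
L4 α=3/5: [4794/35, 6492/35, 909/7]
L5 α=1/4: [3858/35, 6899/35, 3343/28]
L6 α=1/4: [4241/35, 13131/70, 15013/112]
= [121, 188, 134]

(2,1) stack=L1,L2,L3,L4,L5,L7; from [0,0,0]:
after L1 α=3/4: [126, 549/4, 153]
after L2 α=1/8: [485/4, 4447/32, 1215/8]
after L3 α=3/4: [2645/16, 9055/128, 3783/32]
after L4 α=6/7: [13973/112, 11497/128, 9543/224]
after L5 α=1/4: [67791/448, 35899/512, 82165/896]
after L7 α=5/6: [130511/2688, 169833/1024, 1049845/5376]
→ [49, 166, 195]

query (2,0) [L1,L2,L3,L4,L5,L7] — begin 0,0,0
+L1 (α=0) → [0, 0, 0]
+L2 (α=3/4) → [249/4, 81, 213/2]
+L3 (α=3/7) → [885/7, 621/7, 855/7]
+L4 (α=3/5) → [4794/35, 6492/35, 909/7]
+L5 (α=1/4) → [3858/35, 6899/35, 3343/28]
+L7 (α=1/4) → [4801/35, 25877/140, 16217/112]
= [137, 185, 145]

query (0,0) [L1,L2,L3,L4,L5,L7] — begin 0,0,0
+L1 (α=1/2) → [0, 70, 55/2]
+L2 (α=0) → [0, 70, 55/2]
+L3 (α=1/2) → [58, 109/2, 493/4]
+L4 (α=1/6) → [121/2, 685/12, 3013/24]
+L5 (α=2/5) → [187/2, 1341/20, 5749/40]
+L7 (α=1/2) → [425/4, 1841/40, 7509/80]
rounded: [106, 46, 94]

(0,2) stack=L1,L2,L3,L4,L5; from [0,0,0]:
after L1 α=6/7: [732/7, 138/7, 282/7]
after L2 α=1/2: [1031/7, 188/7, 603/7]
after L3 α=0: [1031/7, 188/7, 603/7]
after L4 α=1: [117, 25, 176]
after L5 α=1/2: [107, 45/2, 187]
rounded: [107, 22, 187]

at x=2,y=2 over L1,L2,L3,L4,L8:
+L1 (α=0) → [0, 0, 0]
+L2 (α=1/4) → [1, 43, 131/4]
+L3 (α=1/2) → [104, 97/2, 575/8]
+L4 (α=4/5) → [40, 61/2, 371/8]
+L8 (α=2/3) → [418/3, 181/6, 4387/24]
rounded: [139, 30, 183]


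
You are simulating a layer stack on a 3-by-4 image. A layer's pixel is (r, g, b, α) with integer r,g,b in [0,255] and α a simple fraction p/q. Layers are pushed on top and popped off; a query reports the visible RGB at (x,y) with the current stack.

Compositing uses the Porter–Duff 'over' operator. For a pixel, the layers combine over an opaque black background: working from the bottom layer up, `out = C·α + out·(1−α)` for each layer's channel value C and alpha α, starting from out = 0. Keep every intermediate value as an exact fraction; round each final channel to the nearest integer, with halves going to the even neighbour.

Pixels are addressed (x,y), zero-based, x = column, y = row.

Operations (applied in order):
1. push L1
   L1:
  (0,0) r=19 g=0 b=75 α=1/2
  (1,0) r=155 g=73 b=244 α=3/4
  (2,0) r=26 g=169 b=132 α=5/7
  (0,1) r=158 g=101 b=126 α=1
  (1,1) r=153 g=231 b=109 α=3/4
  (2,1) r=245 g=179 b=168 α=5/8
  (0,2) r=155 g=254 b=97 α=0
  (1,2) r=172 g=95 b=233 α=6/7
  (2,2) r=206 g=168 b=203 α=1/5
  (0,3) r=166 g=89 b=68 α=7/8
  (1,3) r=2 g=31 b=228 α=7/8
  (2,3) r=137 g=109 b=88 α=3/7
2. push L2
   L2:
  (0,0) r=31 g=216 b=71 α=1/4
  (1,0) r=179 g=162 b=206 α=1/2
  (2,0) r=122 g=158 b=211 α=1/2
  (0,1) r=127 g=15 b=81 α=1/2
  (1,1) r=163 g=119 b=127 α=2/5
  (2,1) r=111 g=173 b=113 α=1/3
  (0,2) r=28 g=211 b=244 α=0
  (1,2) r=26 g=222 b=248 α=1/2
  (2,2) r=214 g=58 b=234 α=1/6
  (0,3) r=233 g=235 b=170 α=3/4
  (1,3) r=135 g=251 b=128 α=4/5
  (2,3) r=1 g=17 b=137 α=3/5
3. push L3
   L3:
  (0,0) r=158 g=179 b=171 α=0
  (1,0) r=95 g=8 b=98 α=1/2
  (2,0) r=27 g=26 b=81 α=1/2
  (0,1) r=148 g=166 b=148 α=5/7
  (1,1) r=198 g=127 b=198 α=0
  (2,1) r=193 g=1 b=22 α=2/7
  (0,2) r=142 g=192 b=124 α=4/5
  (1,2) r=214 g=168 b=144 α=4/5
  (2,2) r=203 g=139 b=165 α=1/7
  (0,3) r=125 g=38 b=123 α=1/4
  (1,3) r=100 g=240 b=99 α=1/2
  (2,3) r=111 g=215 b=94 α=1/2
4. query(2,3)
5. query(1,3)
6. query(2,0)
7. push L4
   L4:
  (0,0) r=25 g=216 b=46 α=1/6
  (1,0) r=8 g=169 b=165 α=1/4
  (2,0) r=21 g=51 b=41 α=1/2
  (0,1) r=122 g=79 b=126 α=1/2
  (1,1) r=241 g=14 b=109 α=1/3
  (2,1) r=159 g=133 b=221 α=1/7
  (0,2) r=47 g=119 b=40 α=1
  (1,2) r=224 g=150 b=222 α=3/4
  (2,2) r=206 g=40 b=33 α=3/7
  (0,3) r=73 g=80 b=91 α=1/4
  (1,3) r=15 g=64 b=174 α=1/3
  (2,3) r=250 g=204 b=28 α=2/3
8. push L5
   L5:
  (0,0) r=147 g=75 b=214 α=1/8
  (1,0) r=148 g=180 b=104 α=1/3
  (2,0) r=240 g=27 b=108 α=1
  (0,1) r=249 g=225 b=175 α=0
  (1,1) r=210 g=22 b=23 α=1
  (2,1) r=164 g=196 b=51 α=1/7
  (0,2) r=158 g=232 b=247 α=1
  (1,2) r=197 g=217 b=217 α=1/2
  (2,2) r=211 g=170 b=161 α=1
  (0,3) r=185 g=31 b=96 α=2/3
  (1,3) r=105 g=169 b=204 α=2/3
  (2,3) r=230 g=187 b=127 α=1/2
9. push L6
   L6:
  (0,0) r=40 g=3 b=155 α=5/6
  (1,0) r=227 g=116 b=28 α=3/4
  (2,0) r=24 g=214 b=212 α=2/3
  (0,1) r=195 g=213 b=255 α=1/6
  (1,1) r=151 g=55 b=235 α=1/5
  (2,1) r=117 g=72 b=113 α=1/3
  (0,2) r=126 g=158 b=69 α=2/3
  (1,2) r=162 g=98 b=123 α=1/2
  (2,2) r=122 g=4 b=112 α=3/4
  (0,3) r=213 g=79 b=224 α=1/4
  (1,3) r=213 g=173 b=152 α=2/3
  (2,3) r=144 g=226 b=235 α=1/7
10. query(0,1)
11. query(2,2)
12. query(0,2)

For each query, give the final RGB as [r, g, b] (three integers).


(2,3) stack=L1,L2,L3; from [0,0,0]:
after L1 α=3/7: [411/7, 327/7, 264/7]
after L2 α=3/5: [843/35, 1011/35, 681/7]
after L3 α=1/2: [2364/35, 4268/35, 1339/14]
→ [68, 122, 96]

query (1,3) [L1,L2,L3] — begin 0,0,0
+L1 (α=7/8) → [7/4, 217/8, 399/2]
+L2 (α=4/5) → [2167/20, 8249/40, 1423/10]
+L3 (α=1/2) → [4167/40, 17849/80, 2413/20]
→ [104, 223, 121]

query (2,0) [L1,L2,L3] — begin 0,0,0
after L1 α=5/7: [130/7, 845/7, 660/7]
after L2 α=1/2: [492/7, 1951/14, 2137/14]
after L3 α=1/2: [681/14, 2315/28, 3271/28]
→ [49, 83, 117]

query (0,1) [L1,L2,L3,L4,L5,L6] — begin 0,0,0
L1 α=1: [158, 101, 126]
L2 α=1/2: [285/2, 58, 207/2]
L3 α=5/7: [1025/7, 946/7, 947/7]
L4 α=1/2: [1879/14, 1499/14, 1829/14]
L5 α=0: [1879/14, 1499/14, 1829/14]
L6 α=1/6: [12125/84, 10477/84, 12715/84]
rounded: [144, 125, 151]

(2,2) stack=L1,L2,L3,L4,L5,L6; from [0,0,0]:
after L1 α=1/5: [206/5, 168/5, 203/5]
after L2 α=1/6: [70, 113/3, 437/6]
after L3 α=1/7: [89, 365/7, 86]
after L4 α=3/7: [974/7, 2300/49, 443/7]
after L5 α=1: [211, 170, 161]
after L6 α=3/4: [577/4, 91/2, 497/4]
rounded: [144, 46, 124]

(0,2) stack=L1,L2,L3,L4,L5,L6; from [0,0,0]:
L1 α=0: [0, 0, 0]
L2 α=0: [0, 0, 0]
L3 α=4/5: [568/5, 768/5, 496/5]
L4 α=1: [47, 119, 40]
L5 α=1: [158, 232, 247]
L6 α=2/3: [410/3, 548/3, 385/3]
= [137, 183, 128]


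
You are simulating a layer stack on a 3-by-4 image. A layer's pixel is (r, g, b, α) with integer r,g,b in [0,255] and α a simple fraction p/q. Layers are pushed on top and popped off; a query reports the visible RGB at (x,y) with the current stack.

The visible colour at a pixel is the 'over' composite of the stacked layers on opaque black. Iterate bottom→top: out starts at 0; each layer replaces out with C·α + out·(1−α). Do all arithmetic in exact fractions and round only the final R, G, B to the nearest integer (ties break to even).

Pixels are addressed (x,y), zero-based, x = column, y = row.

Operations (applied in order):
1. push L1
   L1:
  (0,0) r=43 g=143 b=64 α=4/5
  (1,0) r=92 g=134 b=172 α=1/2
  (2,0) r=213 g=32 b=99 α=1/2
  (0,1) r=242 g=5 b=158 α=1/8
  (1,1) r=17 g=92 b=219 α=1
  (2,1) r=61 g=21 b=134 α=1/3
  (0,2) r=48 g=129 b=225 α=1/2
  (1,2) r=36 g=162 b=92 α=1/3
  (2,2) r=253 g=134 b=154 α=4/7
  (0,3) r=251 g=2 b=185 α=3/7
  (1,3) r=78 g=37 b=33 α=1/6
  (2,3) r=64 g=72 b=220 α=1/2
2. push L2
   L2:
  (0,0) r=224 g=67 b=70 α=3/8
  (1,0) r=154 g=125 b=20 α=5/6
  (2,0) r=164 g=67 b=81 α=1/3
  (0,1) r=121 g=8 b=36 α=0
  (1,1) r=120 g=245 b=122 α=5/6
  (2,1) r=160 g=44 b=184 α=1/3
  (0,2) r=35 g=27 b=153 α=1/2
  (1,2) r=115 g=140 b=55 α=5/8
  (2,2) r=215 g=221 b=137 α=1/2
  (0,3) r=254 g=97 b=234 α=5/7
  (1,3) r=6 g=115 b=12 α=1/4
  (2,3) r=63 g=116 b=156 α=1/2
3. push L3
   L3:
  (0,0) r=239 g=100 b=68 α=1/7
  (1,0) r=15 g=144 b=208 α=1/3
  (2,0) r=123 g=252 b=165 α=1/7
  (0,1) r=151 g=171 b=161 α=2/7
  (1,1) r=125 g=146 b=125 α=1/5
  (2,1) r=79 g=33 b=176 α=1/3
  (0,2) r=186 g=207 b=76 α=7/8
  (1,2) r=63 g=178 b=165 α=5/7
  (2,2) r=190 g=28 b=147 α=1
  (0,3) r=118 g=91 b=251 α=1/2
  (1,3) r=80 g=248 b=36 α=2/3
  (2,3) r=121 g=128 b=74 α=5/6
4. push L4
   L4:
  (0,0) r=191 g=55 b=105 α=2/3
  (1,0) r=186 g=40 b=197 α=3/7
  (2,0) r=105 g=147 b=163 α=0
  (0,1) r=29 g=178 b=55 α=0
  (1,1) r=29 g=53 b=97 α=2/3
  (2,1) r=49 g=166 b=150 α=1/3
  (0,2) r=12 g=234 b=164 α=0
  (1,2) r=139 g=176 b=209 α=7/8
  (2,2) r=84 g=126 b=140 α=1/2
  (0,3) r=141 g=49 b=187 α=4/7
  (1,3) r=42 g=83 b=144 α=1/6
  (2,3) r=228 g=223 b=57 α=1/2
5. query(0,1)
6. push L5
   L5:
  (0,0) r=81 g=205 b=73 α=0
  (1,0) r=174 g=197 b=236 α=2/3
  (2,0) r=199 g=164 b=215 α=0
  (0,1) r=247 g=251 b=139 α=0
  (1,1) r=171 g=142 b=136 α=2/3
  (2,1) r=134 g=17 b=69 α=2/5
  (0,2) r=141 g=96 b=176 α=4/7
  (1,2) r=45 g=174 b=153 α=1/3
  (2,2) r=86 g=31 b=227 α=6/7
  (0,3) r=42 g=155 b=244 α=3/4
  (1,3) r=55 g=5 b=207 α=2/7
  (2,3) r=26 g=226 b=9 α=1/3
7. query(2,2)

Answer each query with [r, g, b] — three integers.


at x=0,y=1 over L1,L2,L3,L4:
after L1 α=1/8: [121/4, 5/8, 79/4]
after L2 α=0: [121/4, 5/8, 79/4]
after L3 α=2/7: [259/4, 2761/56, 1683/28]
after L4 α=0: [259/4, 2761/56, 1683/28]
rounded: [65, 49, 60]

at x=2,y=2 over L1,L2,L3,L4,L5:
L1 α=4/7: [1012/7, 536/7, 88]
L2 α=1/2: [2517/14, 2083/14, 225/2]
L3 α=1: [190, 28, 147]
L4 α=1/2: [137, 77, 287/2]
L5 α=6/7: [653/7, 263/7, 3011/14]
→ [93, 38, 215]


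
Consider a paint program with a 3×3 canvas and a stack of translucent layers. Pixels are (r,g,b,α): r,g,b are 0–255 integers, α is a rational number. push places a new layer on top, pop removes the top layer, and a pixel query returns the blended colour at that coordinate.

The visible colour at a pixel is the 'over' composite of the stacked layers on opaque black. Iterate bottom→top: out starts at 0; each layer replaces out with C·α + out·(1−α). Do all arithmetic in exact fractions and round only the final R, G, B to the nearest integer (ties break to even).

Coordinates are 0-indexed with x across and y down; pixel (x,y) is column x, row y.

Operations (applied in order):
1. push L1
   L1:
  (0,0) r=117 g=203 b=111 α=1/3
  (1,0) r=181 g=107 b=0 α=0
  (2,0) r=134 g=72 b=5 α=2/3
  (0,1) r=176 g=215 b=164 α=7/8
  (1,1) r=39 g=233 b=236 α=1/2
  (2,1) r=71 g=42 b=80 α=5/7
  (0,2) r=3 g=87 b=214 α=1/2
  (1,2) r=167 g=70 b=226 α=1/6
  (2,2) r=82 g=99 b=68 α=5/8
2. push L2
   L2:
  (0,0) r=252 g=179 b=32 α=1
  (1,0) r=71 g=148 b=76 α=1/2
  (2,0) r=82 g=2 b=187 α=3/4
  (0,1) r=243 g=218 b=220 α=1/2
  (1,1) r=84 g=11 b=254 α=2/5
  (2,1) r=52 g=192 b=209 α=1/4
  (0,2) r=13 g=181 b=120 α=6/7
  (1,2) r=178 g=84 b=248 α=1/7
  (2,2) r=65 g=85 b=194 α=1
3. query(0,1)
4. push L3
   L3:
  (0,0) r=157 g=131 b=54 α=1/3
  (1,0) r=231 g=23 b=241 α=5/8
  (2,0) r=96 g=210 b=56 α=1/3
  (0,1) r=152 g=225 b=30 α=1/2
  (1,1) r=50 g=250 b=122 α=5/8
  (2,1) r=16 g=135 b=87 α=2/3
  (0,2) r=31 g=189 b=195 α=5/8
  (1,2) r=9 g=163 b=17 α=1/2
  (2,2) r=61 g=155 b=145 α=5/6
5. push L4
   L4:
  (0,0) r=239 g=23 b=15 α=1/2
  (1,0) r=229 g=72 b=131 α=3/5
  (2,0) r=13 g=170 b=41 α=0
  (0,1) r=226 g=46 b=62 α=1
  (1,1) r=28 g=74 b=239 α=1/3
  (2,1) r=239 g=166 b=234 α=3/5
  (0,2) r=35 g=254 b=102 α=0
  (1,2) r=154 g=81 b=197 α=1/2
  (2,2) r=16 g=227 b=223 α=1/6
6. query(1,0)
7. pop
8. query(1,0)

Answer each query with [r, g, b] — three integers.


at x=0,y=1 over L1,L2:
after L1 α=7/8: [154, 1505/8, 287/2]
after L2 α=1/2: [397/2, 3249/16, 727/4]
rounded: [198, 203, 182]

query (1,0) [L1,L2,L3,L4] — begin 0,0,0
+L1 (α=0) → [0, 0, 0]
+L2 (α=1/2) → [71/2, 74, 38]
+L3 (α=5/8) → [2523/16, 337/8, 1319/8]
+L4 (α=3/5) → [8019/40, 1201/20, 2891/20]
= [200, 60, 145]

query (1,0) [L1,L2,L3] — begin 0,0,0
+L1 (α=0) → [0, 0, 0]
+L2 (α=1/2) → [71/2, 74, 38]
+L3 (α=5/8) → [2523/16, 337/8, 1319/8]
rounded: [158, 42, 165]


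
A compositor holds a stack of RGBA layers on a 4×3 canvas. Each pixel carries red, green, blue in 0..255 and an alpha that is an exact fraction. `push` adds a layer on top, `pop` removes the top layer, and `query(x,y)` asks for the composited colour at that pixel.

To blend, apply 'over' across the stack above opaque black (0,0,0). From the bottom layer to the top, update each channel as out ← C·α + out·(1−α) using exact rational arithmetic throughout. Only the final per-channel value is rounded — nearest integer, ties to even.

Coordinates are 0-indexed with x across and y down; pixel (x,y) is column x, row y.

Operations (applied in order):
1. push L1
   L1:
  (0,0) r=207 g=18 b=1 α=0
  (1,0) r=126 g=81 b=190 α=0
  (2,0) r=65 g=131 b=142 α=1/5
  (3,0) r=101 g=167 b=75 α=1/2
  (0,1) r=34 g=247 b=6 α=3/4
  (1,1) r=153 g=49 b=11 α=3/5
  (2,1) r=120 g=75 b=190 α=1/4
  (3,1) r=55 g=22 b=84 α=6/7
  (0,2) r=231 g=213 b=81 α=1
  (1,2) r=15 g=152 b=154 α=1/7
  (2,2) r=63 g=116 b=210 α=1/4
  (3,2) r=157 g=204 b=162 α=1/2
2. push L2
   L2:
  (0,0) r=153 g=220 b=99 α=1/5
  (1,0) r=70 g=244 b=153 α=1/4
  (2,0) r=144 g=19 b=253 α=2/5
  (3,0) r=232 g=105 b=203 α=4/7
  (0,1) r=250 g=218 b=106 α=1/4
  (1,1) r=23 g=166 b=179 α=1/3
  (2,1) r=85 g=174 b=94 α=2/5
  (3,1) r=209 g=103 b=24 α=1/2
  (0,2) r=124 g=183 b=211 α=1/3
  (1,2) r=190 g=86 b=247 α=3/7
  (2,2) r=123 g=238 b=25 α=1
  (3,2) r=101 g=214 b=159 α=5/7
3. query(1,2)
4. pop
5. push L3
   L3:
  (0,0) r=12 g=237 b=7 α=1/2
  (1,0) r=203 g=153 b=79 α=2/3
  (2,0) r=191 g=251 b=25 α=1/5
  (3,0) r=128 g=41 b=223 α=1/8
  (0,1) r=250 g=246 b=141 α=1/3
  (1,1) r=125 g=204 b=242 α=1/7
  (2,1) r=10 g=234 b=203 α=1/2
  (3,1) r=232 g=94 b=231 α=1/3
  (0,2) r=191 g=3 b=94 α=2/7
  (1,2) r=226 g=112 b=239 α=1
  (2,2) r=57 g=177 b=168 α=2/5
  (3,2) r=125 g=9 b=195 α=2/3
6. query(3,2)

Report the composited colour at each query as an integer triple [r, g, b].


query (1,2) [L1,L2] — begin 0,0,0
after L1 α=1/7: [15/7, 152/7, 22]
after L2 α=3/7: [4050/49, 2414/49, 829/7]
rounded: [83, 49, 118]

query (3,2) [L1,L3] — begin 0,0,0
L1 α=1/2: [157/2, 102, 81]
L3 α=2/3: [219/2, 40, 157]
rounded: [110, 40, 157]


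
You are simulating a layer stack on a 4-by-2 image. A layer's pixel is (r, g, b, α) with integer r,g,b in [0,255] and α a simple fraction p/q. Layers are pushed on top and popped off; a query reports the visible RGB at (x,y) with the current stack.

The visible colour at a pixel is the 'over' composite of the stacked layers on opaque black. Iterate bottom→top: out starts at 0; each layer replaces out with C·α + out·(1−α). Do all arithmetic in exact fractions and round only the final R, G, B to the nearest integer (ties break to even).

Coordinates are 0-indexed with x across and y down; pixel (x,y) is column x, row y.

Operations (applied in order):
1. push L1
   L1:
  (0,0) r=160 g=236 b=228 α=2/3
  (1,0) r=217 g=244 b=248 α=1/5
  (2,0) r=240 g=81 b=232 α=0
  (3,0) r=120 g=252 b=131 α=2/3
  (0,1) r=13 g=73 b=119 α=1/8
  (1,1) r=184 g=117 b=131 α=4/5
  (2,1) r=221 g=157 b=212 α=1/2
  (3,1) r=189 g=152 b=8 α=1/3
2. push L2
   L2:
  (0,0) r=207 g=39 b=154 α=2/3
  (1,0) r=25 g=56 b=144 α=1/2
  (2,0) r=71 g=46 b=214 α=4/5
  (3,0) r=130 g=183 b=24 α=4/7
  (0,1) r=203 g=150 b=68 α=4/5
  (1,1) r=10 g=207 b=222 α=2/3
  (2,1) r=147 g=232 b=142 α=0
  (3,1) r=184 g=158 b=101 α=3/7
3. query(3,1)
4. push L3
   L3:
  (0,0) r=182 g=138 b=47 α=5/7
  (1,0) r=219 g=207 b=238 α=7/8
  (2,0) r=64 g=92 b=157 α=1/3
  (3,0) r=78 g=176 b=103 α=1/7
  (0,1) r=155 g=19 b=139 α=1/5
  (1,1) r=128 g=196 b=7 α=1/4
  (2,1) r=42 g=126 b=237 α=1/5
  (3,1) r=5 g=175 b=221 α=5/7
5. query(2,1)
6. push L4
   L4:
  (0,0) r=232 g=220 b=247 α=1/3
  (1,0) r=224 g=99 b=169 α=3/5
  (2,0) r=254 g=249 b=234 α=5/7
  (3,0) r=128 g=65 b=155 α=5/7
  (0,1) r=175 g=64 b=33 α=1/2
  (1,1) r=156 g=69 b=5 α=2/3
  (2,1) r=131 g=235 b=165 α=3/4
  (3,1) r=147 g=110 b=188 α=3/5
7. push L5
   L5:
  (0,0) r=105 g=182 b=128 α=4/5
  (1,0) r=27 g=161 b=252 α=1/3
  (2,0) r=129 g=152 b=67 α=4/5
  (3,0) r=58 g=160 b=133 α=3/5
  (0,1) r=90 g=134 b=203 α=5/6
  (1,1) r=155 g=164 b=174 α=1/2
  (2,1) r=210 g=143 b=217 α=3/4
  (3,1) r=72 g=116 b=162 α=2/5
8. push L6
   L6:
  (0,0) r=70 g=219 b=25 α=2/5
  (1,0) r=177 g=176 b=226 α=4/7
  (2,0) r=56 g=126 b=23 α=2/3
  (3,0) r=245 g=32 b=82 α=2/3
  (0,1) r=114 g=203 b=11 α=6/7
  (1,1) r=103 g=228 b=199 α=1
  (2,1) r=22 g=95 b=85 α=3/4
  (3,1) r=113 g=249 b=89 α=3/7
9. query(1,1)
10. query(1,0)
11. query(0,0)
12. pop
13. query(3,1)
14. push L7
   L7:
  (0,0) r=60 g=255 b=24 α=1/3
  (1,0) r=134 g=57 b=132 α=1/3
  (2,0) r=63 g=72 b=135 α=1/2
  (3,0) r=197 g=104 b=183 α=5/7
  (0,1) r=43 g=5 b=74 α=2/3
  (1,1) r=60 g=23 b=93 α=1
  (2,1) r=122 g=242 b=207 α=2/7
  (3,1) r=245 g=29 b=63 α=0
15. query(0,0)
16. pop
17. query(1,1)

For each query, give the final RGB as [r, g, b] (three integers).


at x=3,y=1 over L1,L2:
L1 α=1/3: [63, 152/3, 8/3]
L2 α=3/7: [804/7, 290/3, 941/21]
→ [115, 97, 45]

(2,1) stack=L1,L2,L3; from [0,0,0]:
L1 α=1/2: [221/2, 157/2, 106]
L2 α=0: [221/2, 157/2, 106]
L3 α=1/5: [484/5, 88, 661/5]
rounded: [97, 88, 132]

query (1,1) [L1,L2,L3,L4,L5,L6] — begin 0,0,0
L1 α=4/5: [736/5, 468/5, 524/5]
L2 α=2/3: [836/15, 846/5, 2744/15]
L3 α=1/4: [369/5, 1759/10, 2779/20]
L4 α=2/3: [643/5, 3139/30, 993/20]
L5 α=1/2: [709/5, 8059/60, 4473/40]
L6 α=1: [103, 228, 199]
rounded: [103, 228, 199]

(1,0) stack=L1,L2,L3,L4,L5,L6; from [0,0,0]:
+L1 (α=1/5) → [217/5, 244/5, 248/5]
+L2 (α=1/2) → [171/5, 262/5, 484/5]
+L3 (α=7/8) → [1959/10, 7507/40, 4407/20]
+L4 (α=3/5) → [5319/25, 13447/100, 9477/50]
+L5 (α=1/3) → [3771/25, 21497/150, 5259/25]
+L6 (α=4/7) → [29013/175, 56697/350, 38377/175]
rounded: [166, 162, 219]

(0,0) stack=L1,L2,L3,L4,L5,L6; from [0,0,0]:
+L1 (α=2/3) → [320/3, 472/3, 152]
+L2 (α=2/3) → [1562/9, 706/9, 460/3]
+L3 (α=5/7) → [11314/63, 7622/63, 1625/21]
+L4 (α=1/3) → [37244/189, 29104/189, 8437/63]
+L5 (α=4/5) → [116624/945, 166696/945, 40693/315]
+L6 (α=2/5) → [160724/1575, 304666/1575, 45943/525]
→ [102, 193, 88]

query (3,1) [L1,L2,L3,L4,L5] — begin 0,0,0
L1 α=1/3: [63, 152/3, 8/3]
L2 α=3/7: [804/7, 290/3, 941/21]
L3 α=5/7: [1783/49, 3205/21, 25087/147]
L4 α=3/5: [5035/49, 2668/21, 133082/735]
L5 α=2/5: [22161/245, 4292/35, 212462/1225]
= [90, 123, 173]

(0,0) stack=L1,L2,L3,L4,L5,L7; from [0,0,0]:
+L1 (α=2/3) → [320/3, 472/3, 152]
+L2 (α=2/3) → [1562/9, 706/9, 460/3]
+L3 (α=5/7) → [11314/63, 7622/63, 1625/21]
+L4 (α=1/3) → [37244/189, 29104/189, 8437/63]
+L5 (α=4/5) → [116624/945, 166696/945, 40693/315]
+L7 (α=1/3) → [289948/2835, 574367/2835, 88946/945]
→ [102, 203, 94]

(1,1) stack=L1,L2,L3,L4,L5; from [0,0,0]:
+L1 (α=4/5) → [736/5, 468/5, 524/5]
+L2 (α=2/3) → [836/15, 846/5, 2744/15]
+L3 (α=1/4) → [369/5, 1759/10, 2779/20]
+L4 (α=2/3) → [643/5, 3139/30, 993/20]
+L5 (α=1/2) → [709/5, 8059/60, 4473/40]
→ [142, 134, 112]


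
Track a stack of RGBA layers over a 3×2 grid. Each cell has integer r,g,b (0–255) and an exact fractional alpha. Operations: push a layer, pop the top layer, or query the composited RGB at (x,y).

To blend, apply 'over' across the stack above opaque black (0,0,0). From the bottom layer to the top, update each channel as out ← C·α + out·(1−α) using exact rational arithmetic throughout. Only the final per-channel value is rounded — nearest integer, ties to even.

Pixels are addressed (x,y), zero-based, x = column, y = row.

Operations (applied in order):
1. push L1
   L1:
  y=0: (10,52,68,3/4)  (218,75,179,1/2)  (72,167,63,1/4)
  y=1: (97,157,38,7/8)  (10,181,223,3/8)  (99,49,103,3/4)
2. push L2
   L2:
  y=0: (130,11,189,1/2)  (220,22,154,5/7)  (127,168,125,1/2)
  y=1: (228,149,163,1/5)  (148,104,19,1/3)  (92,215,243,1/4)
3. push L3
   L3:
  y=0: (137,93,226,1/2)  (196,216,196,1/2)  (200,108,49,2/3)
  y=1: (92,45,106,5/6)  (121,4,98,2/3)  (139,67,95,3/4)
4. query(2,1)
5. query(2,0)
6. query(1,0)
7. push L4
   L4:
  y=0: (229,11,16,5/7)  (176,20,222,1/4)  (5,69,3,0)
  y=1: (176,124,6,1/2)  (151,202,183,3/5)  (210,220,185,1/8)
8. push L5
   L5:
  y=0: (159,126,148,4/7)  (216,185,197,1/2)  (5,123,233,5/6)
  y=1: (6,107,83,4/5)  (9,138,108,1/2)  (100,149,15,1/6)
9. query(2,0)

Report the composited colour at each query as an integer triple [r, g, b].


query (2,1) [L1,L2,L3] — begin 0,0,0
after L1 α=3/4: [297/4, 147/4, 309/4]
after L2 α=1/4: [1259/16, 1301/16, 1899/16]
after L3 α=3/4: [7931/64, 4517/64, 6459/64]
→ [124, 71, 101]

at x=2,y=0 over L1,L2,L3:
after L1 α=1/4: [18, 167/4, 63/4]
after L2 α=1/2: [145/2, 839/8, 563/8]
after L3 α=2/3: [315/2, 2567/24, 449/8]
= [158, 107, 56]

at x=1,y=0 over L1,L2,L3:
after L1 α=1/2: [109, 75/2, 179/2]
after L2 α=5/7: [1318/7, 185/7, 949/7]
after L3 α=1/2: [1345/7, 1697/14, 2321/14]
= [192, 121, 166]

at x=2,y=0 over L1,L2,L3,L4,L5:
L1 α=1/4: [18, 167/4, 63/4]
L2 α=1/2: [145/2, 839/8, 563/8]
L3 α=2/3: [315/2, 2567/24, 449/8]
L4 α=0: [315/2, 2567/24, 449/8]
L5 α=5/6: [365/12, 17327/144, 9769/48]
= [30, 120, 204]


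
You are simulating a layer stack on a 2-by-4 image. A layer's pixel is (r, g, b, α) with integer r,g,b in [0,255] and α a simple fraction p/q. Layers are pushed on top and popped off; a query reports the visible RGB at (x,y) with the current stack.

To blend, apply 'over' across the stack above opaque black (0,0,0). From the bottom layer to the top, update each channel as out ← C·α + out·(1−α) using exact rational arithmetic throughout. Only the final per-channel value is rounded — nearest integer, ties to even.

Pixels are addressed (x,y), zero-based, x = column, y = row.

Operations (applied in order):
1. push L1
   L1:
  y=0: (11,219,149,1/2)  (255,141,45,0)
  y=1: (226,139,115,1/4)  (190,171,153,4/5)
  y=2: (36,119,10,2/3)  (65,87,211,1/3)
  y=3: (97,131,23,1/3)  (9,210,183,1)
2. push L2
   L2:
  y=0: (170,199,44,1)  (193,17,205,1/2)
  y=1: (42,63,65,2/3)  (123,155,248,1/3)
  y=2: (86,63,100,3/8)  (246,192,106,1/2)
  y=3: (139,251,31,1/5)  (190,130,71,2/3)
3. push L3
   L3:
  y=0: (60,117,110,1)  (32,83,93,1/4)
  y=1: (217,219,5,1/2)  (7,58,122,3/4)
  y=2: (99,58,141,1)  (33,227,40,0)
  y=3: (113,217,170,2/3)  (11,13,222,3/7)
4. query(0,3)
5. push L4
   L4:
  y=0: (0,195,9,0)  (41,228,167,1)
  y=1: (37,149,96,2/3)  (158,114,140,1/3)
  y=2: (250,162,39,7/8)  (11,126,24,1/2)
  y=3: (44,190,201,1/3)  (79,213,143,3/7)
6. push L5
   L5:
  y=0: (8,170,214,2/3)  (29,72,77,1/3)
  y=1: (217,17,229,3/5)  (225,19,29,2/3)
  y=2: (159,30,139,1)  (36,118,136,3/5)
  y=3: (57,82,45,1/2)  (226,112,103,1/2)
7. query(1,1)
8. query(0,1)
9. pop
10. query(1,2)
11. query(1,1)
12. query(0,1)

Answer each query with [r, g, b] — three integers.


query (0,3) [L1,L2,L3] — begin 0,0,0
L1 α=1/3: [97/3, 131/3, 23/3]
L2 α=1/5: [161/3, 1277/15, 37/3]
L3 α=2/3: [839/9, 7787/45, 1057/9]
= [93, 173, 117]

query (1,1) [L1,L2,L3,L4,L5] — begin 0,0,0
L1 α=4/5: [152, 684/5, 612/5]
L2 α=1/3: [427/3, 2143/15, 2464/15]
L3 α=3/4: [245/6, 4753/60, 3977/30]
L4 α=1/3: [719/9, 8173/90, 6077/45]
L5 α=2/3: [4769/27, 11593/270, 8687/135]
= [177, 43, 64]

(0,1) stack=L1,L2,L3,L4,L5; from [0,0,0]:
+L1 (α=1/4) → [113/2, 139/4, 115/4]
+L2 (α=2/3) → [281/6, 643/12, 635/12]
+L3 (α=1/2) → [1583/12, 3271/24, 695/24]
+L4 (α=2/3) → [2471/36, 10423/72, 5303/72]
+L5 (α=3/5) → [14189/90, 12259/180, 6007/36]
= [158, 68, 167]

at x=1,y=2 over L1,L2,L3,L4:
after L1 α=1/3: [65/3, 29, 211/3]
after L2 α=1/2: [803/6, 221/2, 529/6]
after L3 α=0: [803/6, 221/2, 529/6]
after L4 α=1/2: [869/12, 473/4, 673/12]
rounded: [72, 118, 56]

at x=1,y=1 over L1,L2,L3,L4:
+L1 (α=4/5) → [152, 684/5, 612/5]
+L2 (α=1/3) → [427/3, 2143/15, 2464/15]
+L3 (α=3/4) → [245/6, 4753/60, 3977/30]
+L4 (α=1/3) → [719/9, 8173/90, 6077/45]
rounded: [80, 91, 135]

at x=0,y=1 over L1,L2,L3,L4:
L1 α=1/4: [113/2, 139/4, 115/4]
L2 α=2/3: [281/6, 643/12, 635/12]
L3 α=1/2: [1583/12, 3271/24, 695/24]
L4 α=2/3: [2471/36, 10423/72, 5303/72]
= [69, 145, 74]


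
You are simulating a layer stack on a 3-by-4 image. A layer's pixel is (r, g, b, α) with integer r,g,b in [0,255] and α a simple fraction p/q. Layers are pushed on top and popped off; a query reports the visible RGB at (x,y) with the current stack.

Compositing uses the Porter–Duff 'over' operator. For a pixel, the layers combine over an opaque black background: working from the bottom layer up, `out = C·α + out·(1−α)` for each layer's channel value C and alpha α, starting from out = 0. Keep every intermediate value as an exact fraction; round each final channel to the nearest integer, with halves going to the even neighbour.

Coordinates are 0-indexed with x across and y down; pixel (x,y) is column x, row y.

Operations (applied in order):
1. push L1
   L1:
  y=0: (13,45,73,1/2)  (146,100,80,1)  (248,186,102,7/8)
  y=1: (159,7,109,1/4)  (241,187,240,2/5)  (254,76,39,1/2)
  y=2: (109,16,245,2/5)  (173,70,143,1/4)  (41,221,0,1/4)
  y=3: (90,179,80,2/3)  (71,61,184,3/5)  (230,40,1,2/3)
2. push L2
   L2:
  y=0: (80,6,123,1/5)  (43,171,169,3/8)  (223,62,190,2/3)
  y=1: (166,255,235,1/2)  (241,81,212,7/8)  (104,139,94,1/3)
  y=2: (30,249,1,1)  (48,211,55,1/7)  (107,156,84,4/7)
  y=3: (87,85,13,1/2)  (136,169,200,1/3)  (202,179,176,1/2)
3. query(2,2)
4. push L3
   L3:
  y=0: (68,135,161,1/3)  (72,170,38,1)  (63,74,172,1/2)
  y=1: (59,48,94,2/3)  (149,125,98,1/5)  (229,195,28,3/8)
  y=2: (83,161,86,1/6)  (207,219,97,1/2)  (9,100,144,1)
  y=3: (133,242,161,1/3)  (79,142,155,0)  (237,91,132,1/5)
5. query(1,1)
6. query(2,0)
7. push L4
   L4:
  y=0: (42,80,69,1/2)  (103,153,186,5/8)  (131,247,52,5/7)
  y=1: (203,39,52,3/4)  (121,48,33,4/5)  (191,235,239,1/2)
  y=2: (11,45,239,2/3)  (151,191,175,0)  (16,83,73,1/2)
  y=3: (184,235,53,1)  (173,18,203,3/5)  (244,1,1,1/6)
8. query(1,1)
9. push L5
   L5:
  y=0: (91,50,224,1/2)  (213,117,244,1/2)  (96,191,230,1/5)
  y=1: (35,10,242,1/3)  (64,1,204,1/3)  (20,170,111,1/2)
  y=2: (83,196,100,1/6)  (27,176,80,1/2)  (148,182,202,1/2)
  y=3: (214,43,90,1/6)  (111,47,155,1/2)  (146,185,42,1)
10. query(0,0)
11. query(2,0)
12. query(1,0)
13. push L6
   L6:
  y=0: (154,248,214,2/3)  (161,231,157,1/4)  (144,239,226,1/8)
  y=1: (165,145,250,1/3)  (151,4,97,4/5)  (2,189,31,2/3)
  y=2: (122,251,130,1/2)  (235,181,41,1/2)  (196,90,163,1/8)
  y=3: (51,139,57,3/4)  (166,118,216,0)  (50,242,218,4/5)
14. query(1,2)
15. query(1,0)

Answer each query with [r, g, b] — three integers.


query (2,2) [L1,L2] — begin 0,0,0
L1 α=1/4: [41/4, 221/4, 0]
L2 α=4/7: [1835/28, 3159/28, 48]
→ [66, 113, 48]

(1,1) stack=L1,L2,L3; from [0,0,0]:
L1 α=2/5: [482/5, 374/5, 96]
L2 α=7/8: [8917/40, 3209/40, 395/2]
L3 α=1/5: [10407/50, 4459/50, 888/5]
→ [208, 89, 178]

(2,0) stack=L1,L2,L3; from [0,0,0]:
after L1 α=7/8: [217, 651/4, 357/4]
after L2 α=2/3: [221, 1147/12, 1877/12]
after L3 α=1/2: [142, 2035/24, 3941/24]
rounded: [142, 85, 164]

at x=1,y=1 over L1,L2,L3,L4:
+L1 (α=2/5) → [482/5, 374/5, 96]
+L2 (α=7/8) → [8917/40, 3209/40, 395/2]
+L3 (α=1/5) → [10407/50, 4459/50, 888/5]
+L4 (α=4/5) → [34607/250, 14059/250, 1548/25]
→ [138, 56, 62]

at x=0,y=0 over L1,L2,L3,L4,L5:
after L1 α=1/2: [13/2, 45/2, 73/2]
after L2 α=1/5: [106/5, 96/5, 269/5]
after L3 α=1/3: [184/5, 289/5, 1343/15]
after L4 α=1/2: [197/5, 689/10, 1189/15]
after L5 α=1/2: [326/5, 1189/20, 4549/30]
= [65, 59, 152]

at x=2,y=0 over L1,L2,L3,L4,L5:
+L1 (α=7/8) → [217, 651/4, 357/4]
+L2 (α=2/3) → [221, 1147/12, 1877/12]
+L3 (α=1/2) → [142, 2035/24, 3941/24]
+L4 (α=5/7) → [939/7, 16855/84, 7061/84]
+L5 (α=1/5) → [4428/35, 20866/105, 11891/105]
→ [127, 199, 113]

at x=1,y=0 over L1,L2,L3,L4,L5:
+L1 (α=1) → [146, 100, 80]
+L2 (α=3/8) → [859/8, 1013/8, 907/8]
+L3 (α=1) → [72, 170, 38]
+L4 (α=5/8) → [731/8, 1275/8, 261/2]
+L5 (α=1/2) → [2435/16, 2211/16, 749/4]
= [152, 138, 187]

query (1,2) [L1,L2,L3,L4,L5,L6] — begin 0,0,0
after L1 α=1/4: [173/4, 35/2, 143/4]
after L2 α=1/7: [615/14, 316/7, 77/2]
after L3 α=1/2: [3513/28, 1849/14, 271/4]
after L4 α=0: [3513/28, 1849/14, 271/4]
after L5 α=1/2: [4269/56, 4313/28, 591/8]
after L6 α=1/2: [17429/112, 9381/56, 919/16]
rounded: [156, 168, 57]

query (1,0) [L1,L2,L3,L4,L5,L6] — begin 0,0,0
+L1 (α=1) → [146, 100, 80]
+L2 (α=3/8) → [859/8, 1013/8, 907/8]
+L3 (α=1) → [72, 170, 38]
+L4 (α=5/8) → [731/8, 1275/8, 261/2]
+L5 (α=1/2) → [2435/16, 2211/16, 749/4]
+L6 (α=1/4) → [9881/64, 10329/64, 2875/16]
= [154, 161, 180]
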